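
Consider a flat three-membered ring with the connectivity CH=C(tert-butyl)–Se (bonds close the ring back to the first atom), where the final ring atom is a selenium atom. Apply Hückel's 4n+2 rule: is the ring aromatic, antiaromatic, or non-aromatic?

Antiaromatic

Check conjugation: each doubly-bonded ring atom is sp² with one p-orbital electron; the selenium donates one lone pair from its p orbital — every position has a p orbital, so the cyclic π system is continuous.
π-electron count: 1 × 2 = 2 from the double-bond unit + 2 from the Se atom = 4.
4 is a 4n count (n = 1), so the planar conjugated ring is antiaromatic.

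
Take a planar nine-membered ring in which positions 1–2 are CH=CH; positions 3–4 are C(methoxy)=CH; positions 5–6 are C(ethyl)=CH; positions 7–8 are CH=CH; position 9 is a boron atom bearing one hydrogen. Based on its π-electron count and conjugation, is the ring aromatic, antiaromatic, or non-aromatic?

All ring atoms are sp² and supply a p orbital to the ring (every atom in a ring double bond is sp² and brings one electron to the p orbital; the boron has an empty p orbital); the conjugation is uninterrupted.
Counting π electrons: 4 × 2 = 8 from the double-bond units + 0 from the BH atom = 8.
With 8 = 4·2 π electrons, Hückel's rule classifies the planar ring as antiaromatic.

Antiaromatic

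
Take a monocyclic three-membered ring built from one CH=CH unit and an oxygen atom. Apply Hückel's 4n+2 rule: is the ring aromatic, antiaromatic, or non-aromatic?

Antiaromatic

The p orbitals form a continuous loop: each doubly-bonded ring atom is sp² with one p-orbital electron; the oxygen donates one lone pair from its p orbital. The ring is fully conjugated.
π-electron count: 1 × 2 = 2 from the double-bond unit + 2 from the O atom = 4.
A 4n π count (4, n = 1) in a planar conjugated ring means antiaromatic.
(This ring is oxirene.)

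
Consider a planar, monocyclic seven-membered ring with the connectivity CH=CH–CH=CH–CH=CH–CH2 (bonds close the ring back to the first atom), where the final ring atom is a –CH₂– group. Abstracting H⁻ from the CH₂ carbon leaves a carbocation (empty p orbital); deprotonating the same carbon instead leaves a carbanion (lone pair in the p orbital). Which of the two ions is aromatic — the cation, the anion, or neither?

The cation

In both ions every ring atom is sp² and contributes a p orbital, so both rings are fully conjugated.
Cation: 3 × 2 + 0 = 6 π electrons → 4(1)+2, aromatic.
Anion: 3 × 2 + 2 = 8 π electrons → 4(2), antiaromatic.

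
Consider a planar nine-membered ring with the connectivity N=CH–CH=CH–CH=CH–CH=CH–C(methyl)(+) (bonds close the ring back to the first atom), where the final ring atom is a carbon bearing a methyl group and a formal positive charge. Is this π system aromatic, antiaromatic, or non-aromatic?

Antiaromatic

Check conjugation: every atom in a ring double bond is sp² and brings one electron to the p orbital; the doubly-bonded nitrogens are pyridine-type — their lone pairs lie in the ring plane, leaving one electron in the p orbital; the carbocation has an empty p orbital — every position has a p orbital, so the cyclic π system is continuous.
π-electron count: 4 × 2 = 8 from the double-bond units + 0 from the C(methyl)(+) atom = 8.
8 is a 4n count (n = 2), so the planar conjugated ring is antiaromatic.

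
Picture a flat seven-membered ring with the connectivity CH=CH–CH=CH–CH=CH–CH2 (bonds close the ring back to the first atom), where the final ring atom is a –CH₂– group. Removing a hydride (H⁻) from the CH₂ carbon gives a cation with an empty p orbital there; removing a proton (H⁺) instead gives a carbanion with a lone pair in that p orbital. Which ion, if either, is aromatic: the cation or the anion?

The cation

Once that carbon is sp², every ring atom has a p orbital and both ions are fully conjugated.
Cation: 3 × 2 + 0 = 6 π electrons → 4(1)+2, aromatic.
Anion: 3 × 2 + 2 = 8 π electrons → 4(2), antiaromatic.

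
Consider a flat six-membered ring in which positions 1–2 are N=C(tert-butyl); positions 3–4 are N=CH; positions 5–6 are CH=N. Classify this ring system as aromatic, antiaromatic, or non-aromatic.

Aromatic

The p orbitals form a continuous loop: the double-bond atoms are sp², each contributing one p electron; the doubly-bonded nitrogens are pyridine-type — their lone pairs lie in the ring plane, leaving one electron in the p orbital. The ring is fully conjugated.
Adding the contributions, 3 × 2 = 6 from the 3 double-bond units.
That gives a 4n+2 count (6, n = 1).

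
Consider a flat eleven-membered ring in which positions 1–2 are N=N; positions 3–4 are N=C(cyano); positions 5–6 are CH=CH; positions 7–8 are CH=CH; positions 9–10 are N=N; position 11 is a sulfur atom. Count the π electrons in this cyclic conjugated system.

12

The p orbitals form a continuous loop: each doubly-bonded ring atom is sp² with one p-orbital electron; each =N– nitrogen is pyridine-type (lone pair in the sp² plane, one electron in the p orbital); the sulfur donates one lone pair from its p orbital. The ring is fully conjugated.
π-electron count: 5 × 2 = 10 from the double-bond units + 2 from the S atom = 12.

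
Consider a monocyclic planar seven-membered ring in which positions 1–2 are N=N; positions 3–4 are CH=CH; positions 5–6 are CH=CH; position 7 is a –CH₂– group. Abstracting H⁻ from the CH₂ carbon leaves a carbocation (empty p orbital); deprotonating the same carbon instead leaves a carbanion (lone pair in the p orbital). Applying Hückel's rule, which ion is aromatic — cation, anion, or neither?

The cation

In both ions every ring atom is sp² and contributes a p orbital, so both rings are fully conjugated.
Cation: 3 × 2 + 0 = 6 π electrons → 4(1)+2, aromatic.
Anion: 3 × 2 + 2 = 8 π electrons → 4(2), antiaromatic.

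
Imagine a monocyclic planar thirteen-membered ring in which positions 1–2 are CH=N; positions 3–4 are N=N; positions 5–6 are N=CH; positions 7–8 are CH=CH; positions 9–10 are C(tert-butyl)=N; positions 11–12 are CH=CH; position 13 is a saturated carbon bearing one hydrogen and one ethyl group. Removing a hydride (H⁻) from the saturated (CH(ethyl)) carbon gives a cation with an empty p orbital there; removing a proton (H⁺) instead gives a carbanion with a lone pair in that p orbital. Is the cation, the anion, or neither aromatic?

The anion

Both ions have a continuous loop of p orbitals — each ring atom is sp².
Cation: 6 × 2 + 0 = 12 π electrons → 4(3), antiaromatic.
Anion: 6 × 2 + 2 = 14 π electrons → 4(3)+2, aromatic.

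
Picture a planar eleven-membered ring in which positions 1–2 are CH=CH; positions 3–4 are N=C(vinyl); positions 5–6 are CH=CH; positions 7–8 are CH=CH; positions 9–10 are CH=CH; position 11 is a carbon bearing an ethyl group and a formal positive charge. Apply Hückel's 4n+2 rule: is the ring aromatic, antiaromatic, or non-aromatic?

Aromatic

Check conjugation: the double-bond atoms are sp², each contributing one p electron; each =N– nitrogen is pyridine-type (lone pair in the sp² plane, one electron in the p orbital); the carbocation has an empty p orbital — every position has a p orbital, so the cyclic π system is continuous.
Tallying contributions gives 5 × 2 = 10 from the double-bond units + 0 from the C(ethyl)(+) atom = 10.
With 10 π electrons (n = 2), the Hückel 4n+2 condition holds.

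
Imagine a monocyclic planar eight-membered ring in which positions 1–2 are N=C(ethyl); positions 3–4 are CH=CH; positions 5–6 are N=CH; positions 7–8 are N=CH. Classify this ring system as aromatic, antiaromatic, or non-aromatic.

Antiaromatic

Check conjugation: the double-bond atoms are sp², each contributing one p electron; the doubly-bonded nitrogens are pyridine-type — their lone pairs lie in the ring plane, leaving one electron in the p orbital — every position has a p orbital, so the cyclic π system is continuous.
Tallying contributions gives 4 × 2 = 8 from the 4 double-bond units.
A 4n π count (8, n = 2) in a planar conjugated ring means antiaromatic.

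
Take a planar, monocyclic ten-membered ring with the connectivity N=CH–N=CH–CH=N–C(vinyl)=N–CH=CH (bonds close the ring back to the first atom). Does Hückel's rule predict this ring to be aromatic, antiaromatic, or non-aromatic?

The p orbitals form a continuous loop: each doubly-bonded ring atom is sp² with one p-orbital electron; the doubly-bonded nitrogens are pyridine-type — their lone pairs lie in the ring plane, leaving one electron in the p orbital. The ring is fully conjugated.
Adding the contributions, 5 × 2 = 10 from the 5 double-bond units.
10 = 4(2) + 2, which satisfies Hückel's 4n+2 rule.

Aromatic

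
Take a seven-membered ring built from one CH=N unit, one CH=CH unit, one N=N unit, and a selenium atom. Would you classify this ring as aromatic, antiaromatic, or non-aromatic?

Check conjugation: each doubly-bonded ring atom is sp² with one p-orbital electron; each sp² =N– keeps its lone pair in-plane and puts one electron into the π system; the selenium donates one lone pair from its p orbital — every position has a p orbital, so the cyclic π system is continuous.
Tallying contributions gives 3 × 2 = 6 from the double-bond units + 2 from the Se atom = 8.
With 8 = 4·2 π electrons, Hückel's rule classifies the planar ring as antiaromatic.

Antiaromatic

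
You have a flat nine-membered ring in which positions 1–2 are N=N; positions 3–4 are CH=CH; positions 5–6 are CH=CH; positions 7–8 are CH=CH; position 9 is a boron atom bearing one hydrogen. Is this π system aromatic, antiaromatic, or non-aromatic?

The p orbitals form a continuous loop: every atom in a ring double bond is sp² and brings one electron to the p orbital; each sp² =N– keeps its lone pair in-plane and puts one electron into the π system; the boron has an empty p orbital. The ring is fully conjugated.
Tallying contributions gives 4 × 2 = 8 from the double-bond units + 0 from the BH atom = 8.
8 is a 4n count (n = 2), so the planar conjugated ring is antiaromatic.

Antiaromatic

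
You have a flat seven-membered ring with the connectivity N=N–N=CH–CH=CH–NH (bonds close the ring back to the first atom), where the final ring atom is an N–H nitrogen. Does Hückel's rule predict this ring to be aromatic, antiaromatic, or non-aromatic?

Check conjugation: each doubly-bonded ring atom is sp² with one p-orbital electron; each =N– nitrogen is pyridine-type (lone pair in the sp² plane, one electron in the p orbital); the pyrrole-type nitrogen donates its lone pair from the p orbital — every position has a p orbital, so the cyclic π system is continuous.
π-electron count: 3 × 2 = 6 from the double-bond units + 2 from the NH atom = 8.
A 4n π count (8, n = 2) in a planar conjugated ring means antiaromatic.

Antiaromatic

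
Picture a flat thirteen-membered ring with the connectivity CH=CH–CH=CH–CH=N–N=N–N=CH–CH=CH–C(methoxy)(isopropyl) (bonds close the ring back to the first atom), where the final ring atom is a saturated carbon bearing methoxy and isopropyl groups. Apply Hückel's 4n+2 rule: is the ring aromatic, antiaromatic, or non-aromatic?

Non-aromatic

The C(methoxy)(isopropyl) carbon is saturated: that saturated carbon is sp³ and has no p orbital in the ring π system. Conjugation is not continuous around the ring.
A ring that is not fully conjugated cannot be aromatic or antiaromatic regardless of its π-electron count.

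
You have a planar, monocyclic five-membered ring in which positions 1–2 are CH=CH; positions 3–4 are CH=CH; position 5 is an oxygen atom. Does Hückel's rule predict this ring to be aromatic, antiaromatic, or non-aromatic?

All ring atoms are sp² and supply a p orbital to the ring (each doubly-bonded ring atom is sp² with one p-orbital electron; the oxygen donates one lone pair from its p orbital); the conjugation is uninterrupted.
Tallying contributions gives 2 × 2 = 4 from the double-bond units + 2 from the O atom = 6.
That gives a 4n+2 count (6, n = 1).
(This ring is furan.)

Aromatic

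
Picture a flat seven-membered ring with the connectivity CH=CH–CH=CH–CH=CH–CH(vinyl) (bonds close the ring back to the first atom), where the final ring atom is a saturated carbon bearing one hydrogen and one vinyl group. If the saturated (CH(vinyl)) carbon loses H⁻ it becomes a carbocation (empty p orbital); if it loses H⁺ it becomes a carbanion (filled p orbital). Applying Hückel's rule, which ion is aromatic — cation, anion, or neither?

The cation

Once that carbon is sp², every ring atom has a p orbital and both ions are fully conjugated.
Cation: 3 × 2 + 0 = 6 π electrons → 4(1)+2, aromatic.
Anion: 3 × 2 + 2 = 8 π electrons → 4(2), antiaromatic.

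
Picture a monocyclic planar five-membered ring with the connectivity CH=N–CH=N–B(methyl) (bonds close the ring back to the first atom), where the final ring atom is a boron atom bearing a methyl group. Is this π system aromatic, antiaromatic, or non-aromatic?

All ring atoms are sp² and supply a p orbital to the ring (the double-bond atoms are sp², each contributing one p electron; the doubly-bonded nitrogens are pyridine-type — their lone pairs lie in the ring plane, leaving one electron in the p orbital; the boron has an empty p orbital); the conjugation is uninterrupted.
π-electron count: 2 × 2 = 4 from the double-bond units + 0 from the B(methyl) atom = 4.
A 4n π count (4, n = 1) in a planar conjugated ring means antiaromatic.

Antiaromatic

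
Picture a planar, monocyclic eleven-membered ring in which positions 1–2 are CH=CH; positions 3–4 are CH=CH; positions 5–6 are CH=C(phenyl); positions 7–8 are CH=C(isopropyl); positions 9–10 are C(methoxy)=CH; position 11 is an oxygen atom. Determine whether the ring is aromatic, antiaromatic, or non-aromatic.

Antiaromatic

Check conjugation: every atom in a ring double bond is sp² and brings one electron to the p orbital; the oxygen donates one lone pair from its p orbital — every position has a p orbital, so the cyclic π system is continuous.
Adding the contributions, 5 × 2 = 10 from the double-bond units + 2 from the O atom = 12.
A 4n π count (12, n = 3) in a planar conjugated ring means antiaromatic.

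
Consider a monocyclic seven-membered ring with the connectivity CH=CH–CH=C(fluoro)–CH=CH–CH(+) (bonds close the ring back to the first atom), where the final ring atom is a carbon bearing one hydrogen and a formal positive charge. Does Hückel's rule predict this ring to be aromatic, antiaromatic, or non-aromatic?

The p orbitals form a continuous loop: each doubly-bonded ring atom is sp² with one p-orbital electron; the carbocation has an empty p orbital. The ring is fully conjugated.
Adding the contributions, 3 × 2 = 6 from the double-bond units + 0 from the CH(+) atom = 6.
With 6 π electrons (n = 1), the Hückel 4n+2 condition holds.

Aromatic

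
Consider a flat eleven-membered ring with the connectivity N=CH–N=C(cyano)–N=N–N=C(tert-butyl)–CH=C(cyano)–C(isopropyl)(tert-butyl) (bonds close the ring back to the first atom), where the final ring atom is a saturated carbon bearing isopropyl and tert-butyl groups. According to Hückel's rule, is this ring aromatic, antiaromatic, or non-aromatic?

The C(isopropyl)(tert-butyl) position has four σ bonds — that saturated carbon is sp³ and has no p orbital in the ring π system — so the cyclic conjugation is interrupted.
Hückel's rule only applies to fully conjugated rings, so this one is simply non-aromatic.

Non-aromatic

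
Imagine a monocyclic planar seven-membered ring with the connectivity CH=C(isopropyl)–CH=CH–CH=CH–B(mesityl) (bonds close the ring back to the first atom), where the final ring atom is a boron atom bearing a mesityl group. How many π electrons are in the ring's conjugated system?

6

Check conjugation: the double-bond atoms are sp², each contributing one p electron; the boron has an empty p orbital — every position has a p orbital, so the cyclic π system is continuous.
Tallying contributions gives 3 × 2 = 6 from the double-bond units + 0 from the B(mesityl) atom = 6.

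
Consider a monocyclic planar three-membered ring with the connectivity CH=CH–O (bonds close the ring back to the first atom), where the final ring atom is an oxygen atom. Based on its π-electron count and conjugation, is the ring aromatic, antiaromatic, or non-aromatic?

Antiaromatic

All ring atoms are sp² and supply a p orbital to the ring (each doubly-bonded ring atom is sp² with one p-orbital electron; the oxygen donates one lone pair from its p orbital); the conjugation is uninterrupted.
π-electron count: 1 × 2 = 2 from the double-bond unit + 2 from the O atom = 4.
4 = 4(1); a planar, fully conjugated 4n system is antiaromatic.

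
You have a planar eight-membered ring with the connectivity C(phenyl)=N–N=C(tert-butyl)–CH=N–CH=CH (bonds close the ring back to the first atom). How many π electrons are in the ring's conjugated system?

Every ring atom contributes a p orbital perpendicular to the ring (the double-bond atoms are sp², each contributing one p electron; each sp² =N– keeps its lone pair in-plane and puts one electron into the π system), so the π system is cyclic and fully conjugated.
π-electron count: 4 × 2 = 8 from the 4 double-bond units.

8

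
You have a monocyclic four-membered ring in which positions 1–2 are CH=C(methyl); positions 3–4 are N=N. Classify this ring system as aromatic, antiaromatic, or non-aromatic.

Antiaromatic

Check conjugation: each doubly-bonded ring atom is sp² with one p-orbital electron; each sp² =N– keeps its lone pair in-plane and puts one electron into the π system — every position has a p orbital, so the cyclic π system is continuous.
π-electron count: 2 × 2 = 4 from the 2 double-bond units.
A 4n π count (4, n = 1) in a planar conjugated ring means antiaromatic.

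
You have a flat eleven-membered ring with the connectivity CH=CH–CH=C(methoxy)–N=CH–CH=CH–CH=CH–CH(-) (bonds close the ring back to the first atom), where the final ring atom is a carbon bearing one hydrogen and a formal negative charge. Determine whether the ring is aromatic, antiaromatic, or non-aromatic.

Every ring atom contributes a p orbital perpendicular to the ring (the double-bond atoms are sp², each contributing one p electron; each =N– nitrogen is pyridine-type (lone pair in the sp² plane, one electron in the p orbital); the carbanion's lone pair occupies the p orbital), so the π system is cyclic and fully conjugated.
Tallying contributions gives 5 × 2 = 10 from the double-bond units + 2 from the CH(-) atom = 12.
With 12 = 4·3 π electrons, Hückel's rule classifies the planar ring as antiaromatic.

Antiaromatic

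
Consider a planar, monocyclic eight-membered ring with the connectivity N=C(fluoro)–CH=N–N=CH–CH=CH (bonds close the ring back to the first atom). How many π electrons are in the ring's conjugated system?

All ring atoms are sp² and supply a p orbital to the ring (each doubly-bonded ring atom is sp² with one p-orbital electron; the doubly-bonded nitrogens are pyridine-type — their lone pairs lie in the ring plane, leaving one electron in the p orbital); the conjugation is uninterrupted.
Counting π electrons: 4 × 2 = 8 from the 4 double-bond units.

8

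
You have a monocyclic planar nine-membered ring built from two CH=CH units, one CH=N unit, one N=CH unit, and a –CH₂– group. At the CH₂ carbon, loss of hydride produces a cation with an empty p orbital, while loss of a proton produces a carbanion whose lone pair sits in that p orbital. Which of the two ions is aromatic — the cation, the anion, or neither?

The anion

Once that carbon is sp², every ring atom has a p orbital and both ions are fully conjugated.
Cation: 4 × 2 + 0 = 8 π electrons → 4(2), antiaromatic.
Anion: 4 × 2 + 2 = 10 π electrons → 4(2)+2, aromatic.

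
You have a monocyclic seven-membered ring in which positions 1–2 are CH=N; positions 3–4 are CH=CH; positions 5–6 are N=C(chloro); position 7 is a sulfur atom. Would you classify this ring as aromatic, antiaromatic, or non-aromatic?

All ring atoms are sp² and supply a p orbital to the ring (each doubly-bonded ring atom is sp² with one p-orbital electron; each =N– nitrogen is pyridine-type (lone pair in the sp² plane, one electron in the p orbital); the sulfur donates one lone pair from its p orbital); the conjugation is uninterrupted.
Adding the contributions, 3 × 2 = 6 from the double-bond units + 2 from the S atom = 8.
8 is a 4n count (n = 2), so the planar conjugated ring is antiaromatic.

Antiaromatic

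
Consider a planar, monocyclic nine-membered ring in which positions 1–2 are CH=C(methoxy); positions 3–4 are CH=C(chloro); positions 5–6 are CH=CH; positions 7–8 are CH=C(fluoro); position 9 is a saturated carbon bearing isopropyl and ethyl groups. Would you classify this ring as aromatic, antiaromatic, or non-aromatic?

Non-aromatic

Because that saturated carbon is sp³ and has no p orbital in the ring π system at the C(isopropyl)(ethyl) position, the π system cannot extend all the way around the ring.
Without a continuous loop of overlapping p orbitals the Hückel electron count never comes into play.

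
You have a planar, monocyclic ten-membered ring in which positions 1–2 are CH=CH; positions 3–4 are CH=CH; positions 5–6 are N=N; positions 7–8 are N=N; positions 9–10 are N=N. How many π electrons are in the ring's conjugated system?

10

Every ring atom contributes a p orbital perpendicular to the ring (every atom in a ring double bond is sp² and brings one electron to the p orbital; each =N– nitrogen is pyridine-type (lone pair in the sp² plane, one electron in the p orbital)), so the π system is cyclic and fully conjugated.
Counting π electrons: 5 × 2 = 10 from the 5 double-bond units.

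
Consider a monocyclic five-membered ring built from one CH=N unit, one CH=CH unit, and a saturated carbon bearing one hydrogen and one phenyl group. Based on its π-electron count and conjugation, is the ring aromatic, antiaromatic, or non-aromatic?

The CH(phenyl) position has four σ bonds — that saturated carbon is sp³ and has no p orbital in the ring π system — so the cyclic conjugation is interrupted.
Broken conjugation rules out both aromaticity and antiaromaticity.

Non-aromatic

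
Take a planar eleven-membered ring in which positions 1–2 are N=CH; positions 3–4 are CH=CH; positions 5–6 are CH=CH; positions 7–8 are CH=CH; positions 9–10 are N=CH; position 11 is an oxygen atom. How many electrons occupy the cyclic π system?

12

All ring atoms are sp² and supply a p orbital to the ring (every atom in a ring double bond is sp² and brings one electron to the p orbital; each sp² =N– keeps its lone pair in-plane and puts one electron into the π system; the oxygen donates one lone pair from its p orbital); the conjugation is uninterrupted.
Adding the contributions, 5 × 2 = 10 from the double-bond units + 2 from the O atom = 12.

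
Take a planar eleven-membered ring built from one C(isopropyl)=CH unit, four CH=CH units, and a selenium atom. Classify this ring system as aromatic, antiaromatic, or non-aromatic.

All ring atoms are sp² and supply a p orbital to the ring (every atom in a ring double bond is sp² and brings one electron to the p orbital; the selenium donates one lone pair from its p orbital); the conjugation is uninterrupted.
Counting π electrons: 5 × 2 = 10 from the double-bond units + 2 from the Se atom = 12.
12 = 4(3); a planar, fully conjugated 4n system is antiaromatic.

Antiaromatic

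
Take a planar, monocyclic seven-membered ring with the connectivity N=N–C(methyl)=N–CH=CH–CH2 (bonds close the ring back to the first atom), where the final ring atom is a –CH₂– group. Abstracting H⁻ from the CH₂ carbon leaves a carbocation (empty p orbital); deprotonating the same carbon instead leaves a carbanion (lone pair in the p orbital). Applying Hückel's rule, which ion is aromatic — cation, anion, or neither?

In either ion the ring is fully conjugated: every atom, including the new sp² carbon, supplies a p orbital.
Cation: 3 × 2 + 0 = 6 π electrons → 4(1)+2, aromatic.
Anion: 3 × 2 + 2 = 8 π electrons → 4(2), antiaromatic.

The cation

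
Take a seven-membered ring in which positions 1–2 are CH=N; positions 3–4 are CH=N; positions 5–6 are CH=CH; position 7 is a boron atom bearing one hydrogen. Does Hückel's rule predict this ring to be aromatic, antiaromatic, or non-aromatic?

Aromatic

Every ring atom contributes a p orbital perpendicular to the ring (every atom in a ring double bond is sp² and brings one electron to the p orbital; each =N– nitrogen is pyridine-type (lone pair in the sp² plane, one electron in the p orbital); the boron has an empty p orbital), so the π system is cyclic and fully conjugated.
Counting π electrons: 3 × 2 = 6 from the double-bond units + 0 from the BH atom = 6.
That gives a 4n+2 count (6, n = 1).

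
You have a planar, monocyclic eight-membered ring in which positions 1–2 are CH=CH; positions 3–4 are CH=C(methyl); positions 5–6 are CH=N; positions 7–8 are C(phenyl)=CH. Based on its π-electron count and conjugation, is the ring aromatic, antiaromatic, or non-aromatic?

Antiaromatic

The p orbitals form a continuous loop: each doubly-bonded ring atom is sp² with one p-orbital electron; the doubly-bonded nitrogens are pyridine-type — their lone pairs lie in the ring plane, leaving one electron in the p orbital. The ring is fully conjugated.
π-electron count: 4 × 2 = 8 from the 4 double-bond units.
A 4n π count (8, n = 2) in a planar conjugated ring means antiaromatic.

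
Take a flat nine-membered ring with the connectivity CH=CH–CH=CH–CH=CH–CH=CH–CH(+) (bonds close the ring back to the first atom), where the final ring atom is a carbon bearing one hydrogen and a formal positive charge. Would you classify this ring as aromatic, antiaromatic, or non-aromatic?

The p orbitals form a continuous loop: every atom in a ring double bond is sp² and brings one electron to the p orbital; the carbocation has an empty p orbital. The ring is fully conjugated.
Tallying contributions gives 4 × 2 = 8 from the double-bond units + 0 from the CH(+) atom = 8.
With 8 = 4·2 π electrons, Hückel's rule classifies the planar ring as antiaromatic.

Antiaromatic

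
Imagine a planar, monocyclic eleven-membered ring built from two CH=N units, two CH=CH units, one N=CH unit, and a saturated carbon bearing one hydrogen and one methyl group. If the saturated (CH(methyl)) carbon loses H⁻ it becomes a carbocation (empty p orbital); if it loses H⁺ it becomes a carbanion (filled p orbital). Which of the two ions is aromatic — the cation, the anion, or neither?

Once that carbon is sp², every ring atom has a p orbital and both ions are fully conjugated.
Cation: 5 × 2 + 0 = 10 π electrons → 4(2)+2, aromatic.
Anion: 5 × 2 + 2 = 12 π electrons → 4(3), antiaromatic.

The cation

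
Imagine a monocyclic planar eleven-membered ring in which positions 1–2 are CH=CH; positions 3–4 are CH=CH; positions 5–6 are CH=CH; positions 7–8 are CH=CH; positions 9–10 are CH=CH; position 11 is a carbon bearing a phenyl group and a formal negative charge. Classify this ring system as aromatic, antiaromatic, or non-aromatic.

The p orbitals form a continuous loop: each doubly-bonded ring atom is sp² with one p-orbital electron; the carbanion's lone pair occupies the p orbital. The ring is fully conjugated.
Adding the contributions, 5 × 2 = 10 from the double-bond units + 2 from the C(phenyl)(-) atom = 12.
With 12 = 4·3 π electrons, Hückel's rule classifies the planar ring as antiaromatic.

Antiaromatic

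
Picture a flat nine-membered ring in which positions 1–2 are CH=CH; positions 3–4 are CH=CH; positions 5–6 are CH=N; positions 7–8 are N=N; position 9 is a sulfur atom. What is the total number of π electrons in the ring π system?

The p orbitals form a continuous loop: the double-bond atoms are sp², each contributing one p electron; each =N– nitrogen is pyridine-type (lone pair in the sp² plane, one electron in the p orbital); the sulfur donates one lone pair from its p orbital. The ring is fully conjugated.
Counting π electrons: 4 × 2 = 8 from the double-bond units + 2 from the S atom = 10.

10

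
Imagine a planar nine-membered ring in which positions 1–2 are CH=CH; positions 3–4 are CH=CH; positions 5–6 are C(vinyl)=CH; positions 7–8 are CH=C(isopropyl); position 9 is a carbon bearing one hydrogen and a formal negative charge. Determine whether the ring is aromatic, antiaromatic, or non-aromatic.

Aromatic

All ring atoms are sp² and supply a p orbital to the ring (each doubly-bonded ring atom is sp² with one p-orbital electron; the carbanion's lone pair occupies the p orbital); the conjugation is uninterrupted.
π-electron count: 4 × 2 = 8 from the double-bond units + 2 from the CH(-) atom = 10.
10 = 4(2) + 2, which satisfies Hückel's 4n+2 rule.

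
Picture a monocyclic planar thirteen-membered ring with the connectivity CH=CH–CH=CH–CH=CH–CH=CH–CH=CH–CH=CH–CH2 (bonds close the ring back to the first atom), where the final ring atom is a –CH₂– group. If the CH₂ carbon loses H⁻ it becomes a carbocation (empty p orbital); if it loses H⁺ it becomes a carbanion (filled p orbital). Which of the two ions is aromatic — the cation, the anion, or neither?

In either ion the ring is fully conjugated: every atom, including the new sp² carbon, supplies a p orbital.
Cation: 6 × 2 + 0 = 12 π electrons → 4(3), antiaromatic.
Anion: 6 × 2 + 2 = 14 π electrons → 4(3)+2, aromatic.

The anion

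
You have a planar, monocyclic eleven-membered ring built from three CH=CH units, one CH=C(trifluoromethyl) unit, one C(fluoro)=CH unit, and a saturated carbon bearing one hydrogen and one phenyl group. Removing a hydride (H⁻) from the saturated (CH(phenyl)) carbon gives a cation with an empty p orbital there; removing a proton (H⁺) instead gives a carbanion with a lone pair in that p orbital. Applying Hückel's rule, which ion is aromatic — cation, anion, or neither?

The cation

Once that carbon is sp², every ring atom has a p orbital and both ions are fully conjugated.
Cation: 5 × 2 + 0 = 10 π electrons → 4(2)+2, aromatic.
Anion: 5 × 2 + 2 = 12 π electrons → 4(3), antiaromatic.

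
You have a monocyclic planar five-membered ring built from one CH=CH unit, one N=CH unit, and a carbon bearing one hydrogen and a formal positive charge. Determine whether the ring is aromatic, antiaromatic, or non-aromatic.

Every ring atom contributes a p orbital perpendicular to the ring (each doubly-bonded ring atom is sp² with one p-orbital electron; each sp² =N– keeps its lone pair in-plane and puts one electron into the π system; the carbocation has an empty p orbital), so the π system is cyclic and fully conjugated.
Counting π electrons: 2 × 2 = 4 from the double-bond units + 0 from the CH(+) atom = 4.
With 4 = 4·1 π electrons, Hückel's rule classifies the planar ring as antiaromatic.

Antiaromatic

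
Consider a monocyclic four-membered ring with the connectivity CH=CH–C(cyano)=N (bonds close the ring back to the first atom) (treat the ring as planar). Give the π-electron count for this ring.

Every ring atom contributes a p orbital perpendicular to the ring (each doubly-bonded ring atom is sp² with one p-orbital electron; the doubly-bonded nitrogens are pyridine-type — their lone pairs lie in the ring plane, leaving one electron in the p orbital), so the π system is cyclic and fully conjugated.
Tallying contributions gives 2 × 2 = 4 from the 2 double-bond units.

4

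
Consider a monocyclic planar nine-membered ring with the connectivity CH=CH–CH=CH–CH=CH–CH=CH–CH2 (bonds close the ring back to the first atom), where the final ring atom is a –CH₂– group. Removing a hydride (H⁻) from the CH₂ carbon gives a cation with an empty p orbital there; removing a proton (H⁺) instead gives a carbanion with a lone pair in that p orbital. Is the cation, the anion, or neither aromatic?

Once that carbon is sp², every ring atom has a p orbital and both ions are fully conjugated.
Cation: 4 × 2 + 0 = 8 π electrons → 4(2), antiaromatic.
Anion: 4 × 2 + 2 = 10 π electrons → 4(2)+2, aromatic.

The anion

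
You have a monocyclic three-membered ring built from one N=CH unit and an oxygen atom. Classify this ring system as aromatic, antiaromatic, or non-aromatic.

The p orbitals form a continuous loop: each doubly-bonded ring atom is sp² with one p-orbital electron; each =N– nitrogen is pyridine-type (lone pair in the sp² plane, one electron in the p orbital); the oxygen donates one lone pair from its p orbital. The ring is fully conjugated.
π-electron count: 1 × 2 = 2 from the double-bond unit + 2 from the O atom = 4.
With 4 = 4·1 π electrons, Hückel's rule classifies the planar ring as antiaromatic.

Antiaromatic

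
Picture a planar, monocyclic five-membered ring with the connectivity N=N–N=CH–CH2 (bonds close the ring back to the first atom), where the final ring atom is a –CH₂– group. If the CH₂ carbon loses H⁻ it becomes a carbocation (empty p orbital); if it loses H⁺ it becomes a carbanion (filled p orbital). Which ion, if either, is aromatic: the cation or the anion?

The anion

Once that carbon is sp², every ring atom has a p orbital and both ions are fully conjugated.
Cation: 2 × 2 + 0 = 4 π electrons → 4(1), antiaromatic.
Anion: 2 × 2 + 2 = 6 π electrons → 4(1)+2, aromatic.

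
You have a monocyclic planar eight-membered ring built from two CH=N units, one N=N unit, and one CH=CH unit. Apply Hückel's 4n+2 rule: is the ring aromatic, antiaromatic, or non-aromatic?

The p orbitals form a continuous loop: each doubly-bonded ring atom is sp² with one p-orbital electron; the doubly-bonded nitrogens are pyridine-type — their lone pairs lie in the ring plane, leaving one electron in the p orbital. The ring is fully conjugated.
π-electron count: 4 × 2 = 8 from the 4 double-bond units.
With 8 = 4·2 π electrons, Hückel's rule classifies the planar ring as antiaromatic.

Antiaromatic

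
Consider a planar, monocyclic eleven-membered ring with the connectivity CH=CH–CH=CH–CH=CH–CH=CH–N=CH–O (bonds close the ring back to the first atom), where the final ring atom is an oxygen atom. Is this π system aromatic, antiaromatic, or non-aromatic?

Check conjugation: every atom in a ring double bond is sp² and brings one electron to the p orbital; each sp² =N– keeps its lone pair in-plane and puts one electron into the π system; the oxygen donates one lone pair from its p orbital — every position has a p orbital, so the cyclic π system is continuous.
Adding the contributions, 5 × 2 = 10 from the double-bond units + 2 from the O atom = 12.
12 = 4(3); a planar, fully conjugated 4n system is antiaromatic.

Antiaromatic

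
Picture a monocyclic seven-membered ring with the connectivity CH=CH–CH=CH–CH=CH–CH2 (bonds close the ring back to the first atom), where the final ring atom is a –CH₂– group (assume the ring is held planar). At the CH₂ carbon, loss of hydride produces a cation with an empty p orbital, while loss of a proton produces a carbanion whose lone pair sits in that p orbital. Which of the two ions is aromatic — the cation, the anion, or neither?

The cation

In either ion the ring is fully conjugated: every atom, including the new sp² carbon, supplies a p orbital.
Cation: 3 × 2 + 0 = 6 π electrons → 4(1)+2, aromatic.
Anion: 3 × 2 + 2 = 8 π electrons → 4(2), antiaromatic.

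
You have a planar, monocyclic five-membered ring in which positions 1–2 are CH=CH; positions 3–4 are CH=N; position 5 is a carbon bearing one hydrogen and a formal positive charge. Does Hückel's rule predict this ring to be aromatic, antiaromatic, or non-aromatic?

Every ring atom contributes a p orbital perpendicular to the ring (the double-bond atoms are sp², each contributing one p electron; each =N– nitrogen is pyridine-type (lone pair in the sp² plane, one electron in the p orbital); the carbocation has an empty p orbital), so the π system is cyclic and fully conjugated.
Adding the contributions, 2 × 2 = 4 from the double-bond units + 0 from the CH(+) atom = 4.
A 4n π count (4, n = 1) in a planar conjugated ring means antiaromatic.

Antiaromatic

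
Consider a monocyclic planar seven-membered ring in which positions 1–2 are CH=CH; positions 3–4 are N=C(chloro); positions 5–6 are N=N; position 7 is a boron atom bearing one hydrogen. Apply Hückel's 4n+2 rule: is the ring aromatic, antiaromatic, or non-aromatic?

Aromatic

The p orbitals form a continuous loop: every atom in a ring double bond is sp² and brings one electron to the p orbital; the doubly-bonded nitrogens are pyridine-type — their lone pairs lie in the ring plane, leaving one electron in the p orbital; the boron has an empty p orbital. The ring is fully conjugated.
Adding the contributions, 3 × 2 = 6 from the double-bond units + 0 from the BH atom = 6.
That gives a 4n+2 count (6, n = 1).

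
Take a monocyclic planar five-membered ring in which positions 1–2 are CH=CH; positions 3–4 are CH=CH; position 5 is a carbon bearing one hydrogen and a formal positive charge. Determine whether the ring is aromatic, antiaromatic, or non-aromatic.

Antiaromatic

Every ring atom contributes a p orbital perpendicular to the ring (every atom in a ring double bond is sp² and brings one electron to the p orbital; the carbocation has an empty p orbital), so the π system is cyclic and fully conjugated.
Adding the contributions, 2 × 2 = 4 from the double-bond units + 0 from the CH(+) atom = 4.
4 = 4(1); a planar, fully conjugated 4n system is antiaromatic.
This is the cyclopentadienyl cation.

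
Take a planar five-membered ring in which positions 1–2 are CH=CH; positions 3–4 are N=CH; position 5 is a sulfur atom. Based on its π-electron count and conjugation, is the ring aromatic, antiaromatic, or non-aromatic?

Aromatic

Every ring atom contributes a p orbital perpendicular to the ring (each doubly-bonded ring atom is sp² with one p-orbital electron; each sp² =N– keeps its lone pair in-plane and puts one electron into the π system; the sulfur donates one lone pair from its p orbital), so the π system is cyclic and fully conjugated.
Tallying contributions gives 2 × 2 = 4 from the double-bond units + 2 from the S atom = 6.
Since 6 = 4·1 + 2, the ring meets the 4n+2 criterion.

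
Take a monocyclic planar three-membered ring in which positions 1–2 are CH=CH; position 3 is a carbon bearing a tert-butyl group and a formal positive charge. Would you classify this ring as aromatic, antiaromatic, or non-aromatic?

Check conjugation: each doubly-bonded ring atom is sp² with one p-orbital electron; the carbocation has an empty p orbital — every position has a p orbital, so the cyclic π system is continuous.
Tallying contributions gives 1 × 2 = 2 from the double-bond unit + 0 from the C(tert-butyl)(+) atom = 2.
That gives a 4n+2 count (2, n = 0).

Aromatic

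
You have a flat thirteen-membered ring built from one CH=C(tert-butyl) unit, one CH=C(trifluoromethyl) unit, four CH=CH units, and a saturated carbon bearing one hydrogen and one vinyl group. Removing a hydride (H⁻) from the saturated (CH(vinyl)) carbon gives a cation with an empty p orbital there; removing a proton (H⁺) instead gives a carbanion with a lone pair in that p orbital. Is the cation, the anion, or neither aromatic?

Both ions have a continuous loop of p orbitals — each ring atom is sp².
Cation: 6 × 2 + 0 = 12 π electrons → 4(3), antiaromatic.
Anion: 6 × 2 + 2 = 14 π electrons → 4(3)+2, aromatic.

The anion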